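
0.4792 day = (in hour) 11.5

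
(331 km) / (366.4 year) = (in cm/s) 0.002865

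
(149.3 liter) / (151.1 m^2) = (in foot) 0.003242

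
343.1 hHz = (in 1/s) 3.431e+04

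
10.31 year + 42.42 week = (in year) 11.12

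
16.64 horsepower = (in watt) 1.241e+04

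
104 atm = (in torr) 7.904e+04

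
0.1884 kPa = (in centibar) 0.1884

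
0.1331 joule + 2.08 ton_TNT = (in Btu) 8.249e+06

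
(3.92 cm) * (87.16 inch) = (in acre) 2.144e-05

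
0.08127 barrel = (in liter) 12.92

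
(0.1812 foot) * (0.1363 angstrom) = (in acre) 1.86e-16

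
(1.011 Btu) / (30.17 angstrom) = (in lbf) 7.948e+10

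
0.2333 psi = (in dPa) 1.609e+04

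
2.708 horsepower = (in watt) 2019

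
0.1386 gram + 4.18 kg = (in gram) 4180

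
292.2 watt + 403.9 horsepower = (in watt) 3.015e+05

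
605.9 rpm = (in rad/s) 63.45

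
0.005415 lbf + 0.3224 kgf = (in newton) 3.186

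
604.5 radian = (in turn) 96.21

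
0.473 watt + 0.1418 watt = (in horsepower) 0.0008245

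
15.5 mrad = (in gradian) 0.9868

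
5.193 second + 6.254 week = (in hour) 1051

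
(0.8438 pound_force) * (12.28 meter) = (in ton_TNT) 1.102e-08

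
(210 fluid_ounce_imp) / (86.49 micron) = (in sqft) 742.6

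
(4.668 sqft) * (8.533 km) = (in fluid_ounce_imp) 1.302e+08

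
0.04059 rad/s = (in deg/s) 2.326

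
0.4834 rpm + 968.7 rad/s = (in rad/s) 968.8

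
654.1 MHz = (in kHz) 6.541e+05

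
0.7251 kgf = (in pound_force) 1.599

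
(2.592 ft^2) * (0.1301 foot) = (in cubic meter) 0.009549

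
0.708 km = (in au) 4.733e-09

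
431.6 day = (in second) 3.729e+07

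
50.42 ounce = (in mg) 1.429e+06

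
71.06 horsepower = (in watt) 5.299e+04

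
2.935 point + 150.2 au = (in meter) 2.247e+13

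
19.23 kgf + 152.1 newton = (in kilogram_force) 34.74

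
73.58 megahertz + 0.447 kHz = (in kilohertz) 7.358e+04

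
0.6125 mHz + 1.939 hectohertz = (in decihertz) 1939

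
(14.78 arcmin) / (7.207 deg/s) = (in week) 5.651e-08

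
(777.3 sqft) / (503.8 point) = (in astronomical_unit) 2.716e-09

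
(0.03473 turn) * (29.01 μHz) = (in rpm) 6.045e-05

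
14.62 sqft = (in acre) 0.0003356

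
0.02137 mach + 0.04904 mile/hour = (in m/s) 7.298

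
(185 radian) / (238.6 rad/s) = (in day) 8.974e-06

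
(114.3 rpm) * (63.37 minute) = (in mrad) 4.551e+07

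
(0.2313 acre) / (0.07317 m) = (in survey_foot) 4.197e+04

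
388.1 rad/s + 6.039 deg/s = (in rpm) 3707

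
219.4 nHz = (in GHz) 2.194e-16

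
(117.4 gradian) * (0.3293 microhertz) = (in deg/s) 3.479e-05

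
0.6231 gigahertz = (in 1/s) 6.231e+08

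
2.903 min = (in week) 0.000288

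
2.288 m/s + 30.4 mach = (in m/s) 1.035e+04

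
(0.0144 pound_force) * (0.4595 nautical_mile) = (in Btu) 0.05167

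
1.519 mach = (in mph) 1157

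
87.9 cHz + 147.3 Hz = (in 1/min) 8891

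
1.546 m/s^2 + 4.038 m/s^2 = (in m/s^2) 5.584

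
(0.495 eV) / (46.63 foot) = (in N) 5.58e-21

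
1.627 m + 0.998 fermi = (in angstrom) 1.627e+10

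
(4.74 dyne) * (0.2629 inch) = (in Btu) 3e-10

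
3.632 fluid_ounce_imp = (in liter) 0.1032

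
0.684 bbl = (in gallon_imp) 23.92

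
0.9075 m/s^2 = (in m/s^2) 0.9075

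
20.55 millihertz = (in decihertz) 0.2055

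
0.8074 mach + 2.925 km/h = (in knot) 536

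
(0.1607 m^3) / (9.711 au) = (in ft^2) 1.191e-12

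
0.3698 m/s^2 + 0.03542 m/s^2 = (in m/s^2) 0.4052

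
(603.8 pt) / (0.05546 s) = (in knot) 7.466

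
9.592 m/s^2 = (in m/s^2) 9.592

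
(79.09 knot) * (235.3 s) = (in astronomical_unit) 6.4e-08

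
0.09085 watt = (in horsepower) 0.0001218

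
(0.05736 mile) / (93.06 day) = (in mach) 3.372e-08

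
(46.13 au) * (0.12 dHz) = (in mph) 1.852e+11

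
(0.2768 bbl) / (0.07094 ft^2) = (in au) 4.464e-11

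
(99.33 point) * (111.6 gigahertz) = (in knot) 7.602e+09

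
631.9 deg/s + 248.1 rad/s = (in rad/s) 259.1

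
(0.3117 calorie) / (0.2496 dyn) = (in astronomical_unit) 3.493e-06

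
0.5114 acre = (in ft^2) 2.228e+04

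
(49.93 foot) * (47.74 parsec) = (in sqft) 2.413e+20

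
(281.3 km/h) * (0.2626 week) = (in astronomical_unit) 8.296e-05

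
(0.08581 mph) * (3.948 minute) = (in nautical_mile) 0.004906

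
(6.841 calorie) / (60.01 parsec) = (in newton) 1.546e-17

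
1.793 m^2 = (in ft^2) 19.3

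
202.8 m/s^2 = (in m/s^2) 202.8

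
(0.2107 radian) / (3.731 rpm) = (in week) 8.917e-07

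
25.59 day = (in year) 0.07011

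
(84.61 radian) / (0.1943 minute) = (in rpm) 69.31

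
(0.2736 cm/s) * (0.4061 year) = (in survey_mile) 21.77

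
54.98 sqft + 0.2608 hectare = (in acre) 0.6457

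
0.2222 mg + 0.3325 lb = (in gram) 150.8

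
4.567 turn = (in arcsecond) 5.919e+06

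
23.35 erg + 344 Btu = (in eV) 2.265e+24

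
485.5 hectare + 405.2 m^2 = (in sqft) 5.226e+07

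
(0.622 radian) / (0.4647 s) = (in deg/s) 76.69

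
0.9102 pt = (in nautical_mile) 1.734e-07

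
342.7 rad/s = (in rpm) 3273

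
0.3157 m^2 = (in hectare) 3.157e-05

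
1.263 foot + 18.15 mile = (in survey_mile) 18.15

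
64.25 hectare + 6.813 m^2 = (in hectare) 64.25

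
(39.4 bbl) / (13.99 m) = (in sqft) 4.82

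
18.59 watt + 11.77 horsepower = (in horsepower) 11.79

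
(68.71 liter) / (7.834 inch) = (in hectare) 3.453e-05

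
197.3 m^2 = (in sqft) 2124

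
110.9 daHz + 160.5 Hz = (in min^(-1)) 7.617e+04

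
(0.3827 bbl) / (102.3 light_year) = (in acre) 1.553e-23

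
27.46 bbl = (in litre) 4366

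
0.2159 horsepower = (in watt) 161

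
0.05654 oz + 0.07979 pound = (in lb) 0.08332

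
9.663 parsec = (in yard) 3.261e+17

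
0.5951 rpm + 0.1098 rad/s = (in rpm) 1.644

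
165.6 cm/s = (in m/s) 1.656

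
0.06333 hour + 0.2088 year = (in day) 76.21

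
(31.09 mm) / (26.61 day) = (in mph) 3.025e-08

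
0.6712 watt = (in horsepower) 0.0009001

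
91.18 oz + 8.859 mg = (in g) 2585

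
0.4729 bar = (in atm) 0.4667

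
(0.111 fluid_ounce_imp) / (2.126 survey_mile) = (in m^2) 9.218e-10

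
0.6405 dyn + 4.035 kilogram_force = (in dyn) 3.957e+06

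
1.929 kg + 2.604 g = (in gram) 1932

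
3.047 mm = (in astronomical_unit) 2.037e-14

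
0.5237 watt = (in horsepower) 0.0007023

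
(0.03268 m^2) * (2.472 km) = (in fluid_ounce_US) 2.732e+06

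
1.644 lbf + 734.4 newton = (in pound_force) 166.7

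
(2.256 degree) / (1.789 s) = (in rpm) 0.2102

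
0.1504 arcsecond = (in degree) 4.178e-05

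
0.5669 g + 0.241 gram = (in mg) 807.9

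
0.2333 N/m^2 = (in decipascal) 2.333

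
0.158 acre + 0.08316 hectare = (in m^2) 1471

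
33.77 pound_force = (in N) 150.2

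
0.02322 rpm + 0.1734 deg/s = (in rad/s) 0.005458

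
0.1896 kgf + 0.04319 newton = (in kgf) 0.194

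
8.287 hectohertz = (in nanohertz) 8.287e+11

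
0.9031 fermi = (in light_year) 9.546e-32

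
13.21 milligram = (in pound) 2.912e-05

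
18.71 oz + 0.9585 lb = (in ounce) 34.05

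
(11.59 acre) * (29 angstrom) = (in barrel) 0.0008555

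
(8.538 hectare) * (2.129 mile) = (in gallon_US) 7.728e+10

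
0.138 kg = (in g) 138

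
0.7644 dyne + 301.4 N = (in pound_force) 67.76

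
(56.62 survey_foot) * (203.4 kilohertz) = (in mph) 7.852e+06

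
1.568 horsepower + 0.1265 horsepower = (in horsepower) 1.695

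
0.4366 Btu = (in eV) 2.875e+21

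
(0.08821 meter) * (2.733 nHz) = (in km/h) 8.679e-10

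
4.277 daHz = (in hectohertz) 0.4277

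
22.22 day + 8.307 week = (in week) 11.48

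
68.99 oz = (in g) 1956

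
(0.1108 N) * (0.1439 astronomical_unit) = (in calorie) 5.701e+08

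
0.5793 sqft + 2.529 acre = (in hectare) 1.023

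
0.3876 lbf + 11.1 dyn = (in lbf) 0.3876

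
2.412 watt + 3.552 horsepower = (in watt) 2651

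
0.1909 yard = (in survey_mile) 0.0001085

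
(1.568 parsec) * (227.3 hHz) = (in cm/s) 1.1e+23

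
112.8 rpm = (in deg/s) 676.8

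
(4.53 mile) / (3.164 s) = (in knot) 4479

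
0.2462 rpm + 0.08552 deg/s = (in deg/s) 1.563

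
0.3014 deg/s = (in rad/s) 0.00526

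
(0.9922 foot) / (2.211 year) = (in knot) 8.431e-09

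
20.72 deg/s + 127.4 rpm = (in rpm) 130.9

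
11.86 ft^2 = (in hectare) 0.0001102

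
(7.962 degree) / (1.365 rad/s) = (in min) 0.001697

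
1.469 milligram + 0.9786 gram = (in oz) 0.03457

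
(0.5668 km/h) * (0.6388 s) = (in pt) 285.1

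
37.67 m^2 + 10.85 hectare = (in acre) 26.82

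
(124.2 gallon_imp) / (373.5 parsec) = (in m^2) 4.899e-20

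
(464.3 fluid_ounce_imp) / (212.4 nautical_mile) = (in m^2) 3.354e-08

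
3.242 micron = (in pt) 0.00919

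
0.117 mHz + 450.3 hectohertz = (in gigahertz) 4.503e-05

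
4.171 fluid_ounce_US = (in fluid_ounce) 4.171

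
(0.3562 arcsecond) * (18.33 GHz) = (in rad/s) 3.165e+04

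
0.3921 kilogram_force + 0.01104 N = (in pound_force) 0.8669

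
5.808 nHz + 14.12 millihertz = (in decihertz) 0.1412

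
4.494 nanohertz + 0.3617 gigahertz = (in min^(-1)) 2.17e+10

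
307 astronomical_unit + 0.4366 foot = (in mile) 2.854e+10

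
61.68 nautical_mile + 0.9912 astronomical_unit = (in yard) 1.622e+11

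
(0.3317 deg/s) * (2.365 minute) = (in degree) 47.07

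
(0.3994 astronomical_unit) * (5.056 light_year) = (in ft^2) 3.076e+28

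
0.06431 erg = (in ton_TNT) 1.537e-18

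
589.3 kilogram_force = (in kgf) 589.3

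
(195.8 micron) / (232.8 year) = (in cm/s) 2.667e-12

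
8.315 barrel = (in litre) 1322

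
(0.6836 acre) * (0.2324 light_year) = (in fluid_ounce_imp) 2.141e+23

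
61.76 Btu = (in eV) 4.067e+23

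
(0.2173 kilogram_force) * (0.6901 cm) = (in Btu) 1.394e-05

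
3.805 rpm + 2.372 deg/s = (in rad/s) 0.4399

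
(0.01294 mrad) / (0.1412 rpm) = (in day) 1.013e-08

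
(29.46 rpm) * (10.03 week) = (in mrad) 1.871e+10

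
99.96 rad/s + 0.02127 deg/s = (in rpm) 954.6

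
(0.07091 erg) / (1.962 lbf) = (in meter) 8.125e-10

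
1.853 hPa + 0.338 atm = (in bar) 0.3443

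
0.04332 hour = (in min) 2.599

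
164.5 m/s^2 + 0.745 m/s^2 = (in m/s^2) 165.2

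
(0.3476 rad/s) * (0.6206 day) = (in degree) 1.068e+06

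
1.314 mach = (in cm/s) 4.474e+04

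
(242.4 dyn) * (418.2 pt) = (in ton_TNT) 8.547e-14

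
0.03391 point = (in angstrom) 1.196e+05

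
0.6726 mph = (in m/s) 0.3007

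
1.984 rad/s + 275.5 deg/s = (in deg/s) 389.2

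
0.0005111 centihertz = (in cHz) 0.0005111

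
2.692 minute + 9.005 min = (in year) 2.225e-05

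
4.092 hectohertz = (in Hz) 409.2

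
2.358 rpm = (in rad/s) 0.2469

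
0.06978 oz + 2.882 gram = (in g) 4.86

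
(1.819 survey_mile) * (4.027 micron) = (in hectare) 1.179e-06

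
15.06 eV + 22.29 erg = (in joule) 2.229e-06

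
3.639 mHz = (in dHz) 0.03639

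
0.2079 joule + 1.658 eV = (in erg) 2.079e+06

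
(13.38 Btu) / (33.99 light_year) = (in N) 4.39e-14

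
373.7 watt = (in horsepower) 0.5011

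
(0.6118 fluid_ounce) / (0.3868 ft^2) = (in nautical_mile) 2.719e-07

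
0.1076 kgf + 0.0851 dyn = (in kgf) 0.1076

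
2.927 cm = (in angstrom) 2.927e+08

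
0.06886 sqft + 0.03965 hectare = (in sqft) 4268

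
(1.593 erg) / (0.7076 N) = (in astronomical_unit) 1.505e-18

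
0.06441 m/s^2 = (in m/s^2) 0.06441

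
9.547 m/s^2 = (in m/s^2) 9.547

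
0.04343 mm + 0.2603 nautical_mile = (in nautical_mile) 0.2603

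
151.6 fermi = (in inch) 5.969e-12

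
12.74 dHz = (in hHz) 0.01274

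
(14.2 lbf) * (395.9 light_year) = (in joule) 2.366e+20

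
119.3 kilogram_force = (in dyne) 1.17e+08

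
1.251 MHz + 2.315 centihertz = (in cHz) 1.251e+08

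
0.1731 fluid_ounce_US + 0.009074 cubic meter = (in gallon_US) 2.398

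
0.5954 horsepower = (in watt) 444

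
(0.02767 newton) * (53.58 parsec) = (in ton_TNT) 1.093e+07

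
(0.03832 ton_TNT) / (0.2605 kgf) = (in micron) 6.276e+13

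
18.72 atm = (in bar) 18.97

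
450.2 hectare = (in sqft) 4.846e+07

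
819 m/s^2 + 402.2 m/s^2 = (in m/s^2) 1221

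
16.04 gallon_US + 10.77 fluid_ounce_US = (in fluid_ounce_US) 2064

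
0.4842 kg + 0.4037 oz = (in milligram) 4.956e+05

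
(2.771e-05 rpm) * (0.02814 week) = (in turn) 0.00786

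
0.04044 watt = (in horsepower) 5.423e-05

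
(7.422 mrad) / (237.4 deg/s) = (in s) 0.001791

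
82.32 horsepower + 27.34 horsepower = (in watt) 8.177e+04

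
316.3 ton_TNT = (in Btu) 1.254e+09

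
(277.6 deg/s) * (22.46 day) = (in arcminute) 3.232e+10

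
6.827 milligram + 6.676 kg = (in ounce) 235.5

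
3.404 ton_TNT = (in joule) 1.424e+10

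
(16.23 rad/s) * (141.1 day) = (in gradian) 1.26e+10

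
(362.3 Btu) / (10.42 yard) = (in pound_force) 9019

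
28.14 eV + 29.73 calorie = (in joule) 124.4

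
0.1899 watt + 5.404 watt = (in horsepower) 0.007502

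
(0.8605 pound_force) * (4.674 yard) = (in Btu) 0.01551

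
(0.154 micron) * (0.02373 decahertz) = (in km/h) 1.316e-07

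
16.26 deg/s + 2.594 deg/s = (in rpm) 3.142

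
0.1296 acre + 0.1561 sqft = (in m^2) 524.5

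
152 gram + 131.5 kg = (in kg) 131.7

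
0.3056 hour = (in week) 0.001819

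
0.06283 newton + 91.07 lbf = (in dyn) 4.052e+07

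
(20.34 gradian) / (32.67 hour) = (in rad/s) 2.717e-06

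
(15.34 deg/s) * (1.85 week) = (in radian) 2.996e+05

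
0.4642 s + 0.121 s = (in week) 9.676e-07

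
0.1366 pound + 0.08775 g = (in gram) 62.05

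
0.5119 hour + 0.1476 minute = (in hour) 0.5144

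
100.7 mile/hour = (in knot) 87.51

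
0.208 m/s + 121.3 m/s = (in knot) 236.2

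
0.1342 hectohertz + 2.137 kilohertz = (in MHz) 0.00215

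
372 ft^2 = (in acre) 0.00854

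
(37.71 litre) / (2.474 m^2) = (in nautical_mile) 8.23e-06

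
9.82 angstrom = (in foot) 3.222e-09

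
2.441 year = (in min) 1.283e+06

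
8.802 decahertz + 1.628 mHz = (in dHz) 880.2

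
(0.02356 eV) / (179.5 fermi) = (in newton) 2.103e-08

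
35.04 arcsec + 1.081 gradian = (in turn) 0.00273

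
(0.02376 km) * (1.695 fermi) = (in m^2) 4.027e-14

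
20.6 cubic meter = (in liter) 2.06e+04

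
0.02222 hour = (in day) 0.0009258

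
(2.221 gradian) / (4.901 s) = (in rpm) 0.06798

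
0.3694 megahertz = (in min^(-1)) 2.216e+07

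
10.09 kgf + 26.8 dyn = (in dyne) 9.895e+06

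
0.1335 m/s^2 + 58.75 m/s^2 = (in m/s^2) 58.88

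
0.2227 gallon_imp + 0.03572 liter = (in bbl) 0.006593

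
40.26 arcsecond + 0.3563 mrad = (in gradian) 0.03511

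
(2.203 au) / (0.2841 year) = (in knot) 7.15e+04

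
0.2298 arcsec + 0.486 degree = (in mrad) 8.483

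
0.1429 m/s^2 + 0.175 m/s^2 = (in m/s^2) 0.3179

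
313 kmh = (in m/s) 86.94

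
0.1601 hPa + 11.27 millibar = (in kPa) 1.143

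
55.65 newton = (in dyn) 5.565e+06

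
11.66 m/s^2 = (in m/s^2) 11.66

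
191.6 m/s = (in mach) 0.5627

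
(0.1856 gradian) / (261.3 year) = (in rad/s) 3.538e-13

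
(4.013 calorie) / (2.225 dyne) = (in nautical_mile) 407.5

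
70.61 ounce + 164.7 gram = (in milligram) 2.166e+06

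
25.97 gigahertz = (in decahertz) 2.597e+09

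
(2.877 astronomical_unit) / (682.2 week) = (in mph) 2333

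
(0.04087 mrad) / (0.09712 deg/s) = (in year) 7.646e-10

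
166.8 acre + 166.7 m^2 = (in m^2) 6.752e+05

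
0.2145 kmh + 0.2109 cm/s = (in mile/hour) 0.138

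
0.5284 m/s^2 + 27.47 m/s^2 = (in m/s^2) 28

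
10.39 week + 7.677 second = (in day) 72.73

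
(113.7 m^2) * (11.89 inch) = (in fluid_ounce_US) 1.161e+06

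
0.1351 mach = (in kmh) 165.6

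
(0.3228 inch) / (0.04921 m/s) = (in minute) 0.002777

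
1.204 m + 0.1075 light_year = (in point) 2.883e+18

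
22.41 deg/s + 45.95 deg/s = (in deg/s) 68.36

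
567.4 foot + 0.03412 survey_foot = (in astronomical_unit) 1.156e-09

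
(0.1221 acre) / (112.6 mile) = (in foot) 0.008946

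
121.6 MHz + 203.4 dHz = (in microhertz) 1.216e+14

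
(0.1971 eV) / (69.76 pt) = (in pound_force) 2.885e-19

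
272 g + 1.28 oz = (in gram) 308.3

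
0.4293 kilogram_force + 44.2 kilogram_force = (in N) 437.7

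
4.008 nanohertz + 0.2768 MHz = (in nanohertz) 2.768e+14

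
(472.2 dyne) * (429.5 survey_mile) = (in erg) 3.264e+10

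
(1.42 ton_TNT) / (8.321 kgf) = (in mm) 7.281e+10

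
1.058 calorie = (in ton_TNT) 1.058e-09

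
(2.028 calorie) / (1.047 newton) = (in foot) 26.59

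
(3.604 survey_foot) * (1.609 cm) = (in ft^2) 0.1903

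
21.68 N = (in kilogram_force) 2.211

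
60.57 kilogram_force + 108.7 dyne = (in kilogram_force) 60.57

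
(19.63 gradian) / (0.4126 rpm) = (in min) 0.1189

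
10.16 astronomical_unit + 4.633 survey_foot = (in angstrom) 1.52e+22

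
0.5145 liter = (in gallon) 0.1359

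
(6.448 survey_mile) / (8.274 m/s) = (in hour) 0.3484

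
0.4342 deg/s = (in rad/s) 0.007578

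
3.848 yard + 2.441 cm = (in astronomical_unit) 2.368e-11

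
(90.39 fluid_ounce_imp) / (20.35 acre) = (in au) 2.085e-19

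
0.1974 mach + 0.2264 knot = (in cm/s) 6733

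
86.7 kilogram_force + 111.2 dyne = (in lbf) 191.1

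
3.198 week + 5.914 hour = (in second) 1.955e+06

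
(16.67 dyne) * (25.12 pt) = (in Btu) 1.4e-09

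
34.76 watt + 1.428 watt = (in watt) 36.19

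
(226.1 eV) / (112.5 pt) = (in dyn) 9.128e-11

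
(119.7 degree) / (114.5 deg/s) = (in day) 1.21e-05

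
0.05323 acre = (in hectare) 0.02154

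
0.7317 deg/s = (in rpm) 0.122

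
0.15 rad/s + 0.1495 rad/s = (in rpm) 2.86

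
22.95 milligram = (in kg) 2.295e-05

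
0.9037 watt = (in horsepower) 0.001212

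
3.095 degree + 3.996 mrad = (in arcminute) 199.4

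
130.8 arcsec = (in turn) 0.0001009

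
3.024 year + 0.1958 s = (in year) 3.024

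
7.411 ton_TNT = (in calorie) 7.411e+09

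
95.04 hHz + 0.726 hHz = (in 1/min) 5.746e+05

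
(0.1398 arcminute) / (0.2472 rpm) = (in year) 4.981e-11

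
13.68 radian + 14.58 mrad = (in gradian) 871.8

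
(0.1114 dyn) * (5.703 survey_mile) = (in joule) 0.01022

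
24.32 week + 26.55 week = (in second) 3.077e+07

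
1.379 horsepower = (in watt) 1028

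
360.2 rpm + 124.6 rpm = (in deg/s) 2909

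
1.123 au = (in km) 1.68e+08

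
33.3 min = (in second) 1998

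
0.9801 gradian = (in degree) 0.8821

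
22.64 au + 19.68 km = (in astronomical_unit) 22.64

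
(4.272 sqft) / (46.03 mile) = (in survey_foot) 1.758e-05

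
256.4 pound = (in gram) 1.163e+05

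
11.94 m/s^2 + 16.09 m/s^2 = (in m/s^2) 28.03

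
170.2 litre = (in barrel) 1.071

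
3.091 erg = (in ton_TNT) 7.388e-17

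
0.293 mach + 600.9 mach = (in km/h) 7.369e+05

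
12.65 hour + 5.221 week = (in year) 0.1016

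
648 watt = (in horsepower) 0.869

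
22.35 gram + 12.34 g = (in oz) 1.224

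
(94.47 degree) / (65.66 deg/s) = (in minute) 0.02398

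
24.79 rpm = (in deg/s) 148.7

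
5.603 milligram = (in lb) 1.235e-05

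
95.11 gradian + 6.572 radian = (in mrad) 8066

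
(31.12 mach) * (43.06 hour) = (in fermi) 1.643e+24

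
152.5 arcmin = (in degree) 2.542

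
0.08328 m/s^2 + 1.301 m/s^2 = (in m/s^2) 1.384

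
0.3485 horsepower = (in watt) 259.9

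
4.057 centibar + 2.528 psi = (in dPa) 2.149e+05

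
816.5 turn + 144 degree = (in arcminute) 1.765e+07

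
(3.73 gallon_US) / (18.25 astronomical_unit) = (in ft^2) 5.567e-14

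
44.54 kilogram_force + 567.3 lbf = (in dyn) 2.96e+08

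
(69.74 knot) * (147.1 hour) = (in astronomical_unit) 0.000127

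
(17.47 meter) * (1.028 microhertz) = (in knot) 3.491e-05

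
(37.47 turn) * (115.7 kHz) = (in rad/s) 2.724e+07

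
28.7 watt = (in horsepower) 0.03849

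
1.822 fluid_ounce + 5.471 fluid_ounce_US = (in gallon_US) 0.05698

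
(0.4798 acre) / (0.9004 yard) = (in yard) 2579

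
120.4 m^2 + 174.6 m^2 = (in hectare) 0.0295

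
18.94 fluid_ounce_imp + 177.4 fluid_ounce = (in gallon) 1.528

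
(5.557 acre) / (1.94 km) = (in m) 11.59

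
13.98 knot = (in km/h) 25.89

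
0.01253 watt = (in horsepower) 1.68e-05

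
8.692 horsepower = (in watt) 6482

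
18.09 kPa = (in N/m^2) 1.809e+04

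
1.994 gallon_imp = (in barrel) 0.05702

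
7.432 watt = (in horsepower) 0.009966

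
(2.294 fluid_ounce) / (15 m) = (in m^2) 4.523e-06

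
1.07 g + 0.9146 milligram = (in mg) 1071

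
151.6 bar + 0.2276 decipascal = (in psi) 2199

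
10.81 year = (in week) 563.7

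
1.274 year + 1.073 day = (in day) 466.1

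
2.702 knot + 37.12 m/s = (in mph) 86.14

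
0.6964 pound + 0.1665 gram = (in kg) 0.316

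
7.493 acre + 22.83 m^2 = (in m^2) 3.035e+04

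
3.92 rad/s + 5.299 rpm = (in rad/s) 4.475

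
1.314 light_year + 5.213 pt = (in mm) 1.243e+19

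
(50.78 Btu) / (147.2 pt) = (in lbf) 2.319e+05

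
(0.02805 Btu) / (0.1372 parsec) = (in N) 6.99e-15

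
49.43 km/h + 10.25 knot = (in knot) 36.94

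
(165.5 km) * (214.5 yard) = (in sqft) 3.494e+08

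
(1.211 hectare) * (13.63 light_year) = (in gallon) 4.125e+23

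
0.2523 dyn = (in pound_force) 5.672e-07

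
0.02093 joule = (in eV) 1.306e+17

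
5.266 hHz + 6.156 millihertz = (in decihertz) 5266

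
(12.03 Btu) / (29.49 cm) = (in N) 4.304e+04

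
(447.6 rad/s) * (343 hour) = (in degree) 3.167e+10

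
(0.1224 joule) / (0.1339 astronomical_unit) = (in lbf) 1.374e-12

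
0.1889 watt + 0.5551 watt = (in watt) 0.744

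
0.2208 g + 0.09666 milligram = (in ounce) 0.007792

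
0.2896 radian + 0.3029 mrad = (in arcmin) 996.6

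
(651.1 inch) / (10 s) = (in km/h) 5.954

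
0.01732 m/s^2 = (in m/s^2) 0.01732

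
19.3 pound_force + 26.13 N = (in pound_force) 25.17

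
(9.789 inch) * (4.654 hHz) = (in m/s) 115.7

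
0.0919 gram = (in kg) 9.19e-05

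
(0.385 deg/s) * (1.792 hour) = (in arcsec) 8.941e+06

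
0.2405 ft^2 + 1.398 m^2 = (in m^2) 1.42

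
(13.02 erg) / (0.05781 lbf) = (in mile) 3.146e-09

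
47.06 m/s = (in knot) 91.48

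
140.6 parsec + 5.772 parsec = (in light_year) 477.4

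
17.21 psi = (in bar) 1.187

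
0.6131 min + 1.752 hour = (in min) 105.7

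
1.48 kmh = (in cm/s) 41.11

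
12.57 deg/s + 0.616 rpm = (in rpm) 2.711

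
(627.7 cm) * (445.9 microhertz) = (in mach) 8.22e-06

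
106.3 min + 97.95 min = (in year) 0.0003886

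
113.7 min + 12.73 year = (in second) 4.015e+08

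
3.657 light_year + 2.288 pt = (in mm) 3.46e+19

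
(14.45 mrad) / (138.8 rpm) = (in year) 3.152e-11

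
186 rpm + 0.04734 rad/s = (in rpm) 186.5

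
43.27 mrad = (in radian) 0.04327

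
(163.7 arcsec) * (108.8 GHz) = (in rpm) 8.246e+08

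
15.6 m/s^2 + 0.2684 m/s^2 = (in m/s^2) 15.87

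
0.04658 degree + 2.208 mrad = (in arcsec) 623.1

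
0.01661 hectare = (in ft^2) 1788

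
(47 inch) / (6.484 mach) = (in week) 8.94e-10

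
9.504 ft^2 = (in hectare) 8.83e-05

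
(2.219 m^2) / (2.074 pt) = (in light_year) 3.206e-13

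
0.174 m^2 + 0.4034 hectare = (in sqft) 4.342e+04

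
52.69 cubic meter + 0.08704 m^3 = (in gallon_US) 1.394e+04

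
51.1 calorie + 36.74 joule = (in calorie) 59.88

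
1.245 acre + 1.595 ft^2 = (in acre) 1.245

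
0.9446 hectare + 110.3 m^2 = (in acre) 2.361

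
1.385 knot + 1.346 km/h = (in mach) 0.003191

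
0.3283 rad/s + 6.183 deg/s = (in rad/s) 0.4362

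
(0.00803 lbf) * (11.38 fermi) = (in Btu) 3.853e-19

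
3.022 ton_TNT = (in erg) 1.264e+17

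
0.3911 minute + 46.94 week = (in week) 46.94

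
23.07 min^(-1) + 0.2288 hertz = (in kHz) 0.0006133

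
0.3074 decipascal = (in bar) 3.074e-07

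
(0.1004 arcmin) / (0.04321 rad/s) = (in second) 0.0006759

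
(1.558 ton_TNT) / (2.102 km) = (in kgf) 3.162e+05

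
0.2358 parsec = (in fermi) 7.276e+30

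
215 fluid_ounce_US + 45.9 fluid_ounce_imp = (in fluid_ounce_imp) 269.7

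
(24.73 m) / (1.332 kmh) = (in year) 2.119e-06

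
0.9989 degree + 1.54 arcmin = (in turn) 0.002846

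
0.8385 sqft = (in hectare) 7.79e-06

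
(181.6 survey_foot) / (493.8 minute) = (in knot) 0.003632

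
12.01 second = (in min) 0.2002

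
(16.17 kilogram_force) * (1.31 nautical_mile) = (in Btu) 364.6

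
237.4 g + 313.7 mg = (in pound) 0.5241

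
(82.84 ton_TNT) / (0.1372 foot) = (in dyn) 8.288e+17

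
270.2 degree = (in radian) 4.716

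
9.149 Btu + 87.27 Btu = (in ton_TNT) 2.431e-05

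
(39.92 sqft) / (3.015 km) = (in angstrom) 1.23e+07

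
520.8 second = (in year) 1.651e-05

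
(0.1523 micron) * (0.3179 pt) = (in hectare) 1.708e-15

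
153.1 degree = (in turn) 0.4253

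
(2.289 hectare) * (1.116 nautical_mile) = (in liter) 4.731e+10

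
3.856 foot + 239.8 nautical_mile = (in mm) 4.441e+08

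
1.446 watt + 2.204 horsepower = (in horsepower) 2.206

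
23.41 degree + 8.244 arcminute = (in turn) 0.06541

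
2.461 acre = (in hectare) 0.9959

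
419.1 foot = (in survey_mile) 0.07937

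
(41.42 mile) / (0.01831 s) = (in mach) 1.069e+04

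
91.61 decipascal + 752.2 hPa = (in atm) 0.7425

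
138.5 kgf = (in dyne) 1.358e+08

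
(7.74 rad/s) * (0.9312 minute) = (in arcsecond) 8.92e+07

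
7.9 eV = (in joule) 1.266e-18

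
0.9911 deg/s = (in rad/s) 0.0173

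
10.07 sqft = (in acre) 0.0002312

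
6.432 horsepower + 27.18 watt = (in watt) 4824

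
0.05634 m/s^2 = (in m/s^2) 0.05634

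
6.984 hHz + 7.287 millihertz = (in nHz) 6.984e+11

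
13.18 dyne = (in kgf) 1.344e-05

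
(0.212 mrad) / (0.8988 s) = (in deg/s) 0.01351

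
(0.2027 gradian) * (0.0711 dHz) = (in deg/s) 0.001297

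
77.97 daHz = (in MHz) 0.0007797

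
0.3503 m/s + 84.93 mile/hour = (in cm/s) 3832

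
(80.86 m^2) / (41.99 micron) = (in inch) 7.581e+07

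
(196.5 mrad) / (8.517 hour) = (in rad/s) 6.409e-06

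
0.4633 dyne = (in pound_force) 1.042e-06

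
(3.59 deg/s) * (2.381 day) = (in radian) 1.289e+04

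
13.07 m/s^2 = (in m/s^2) 13.07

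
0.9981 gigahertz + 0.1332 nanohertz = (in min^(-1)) 5.989e+10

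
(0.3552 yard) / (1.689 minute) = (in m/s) 0.003205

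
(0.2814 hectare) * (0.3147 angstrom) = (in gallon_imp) 1.948e-05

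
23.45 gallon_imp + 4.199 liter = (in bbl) 0.6969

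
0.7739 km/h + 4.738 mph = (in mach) 0.006852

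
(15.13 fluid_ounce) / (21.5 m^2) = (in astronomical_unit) 1.391e-16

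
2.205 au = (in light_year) 3.487e-05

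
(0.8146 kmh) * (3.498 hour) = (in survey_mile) 1.771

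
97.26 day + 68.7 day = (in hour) 3983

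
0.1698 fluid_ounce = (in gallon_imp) 0.001105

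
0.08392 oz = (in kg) 0.002379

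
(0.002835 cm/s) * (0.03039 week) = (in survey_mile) 0.0003238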